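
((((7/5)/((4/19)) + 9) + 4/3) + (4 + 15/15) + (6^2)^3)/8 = 2800679/480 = 5834.75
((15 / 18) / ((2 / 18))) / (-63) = -5 / 42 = -0.12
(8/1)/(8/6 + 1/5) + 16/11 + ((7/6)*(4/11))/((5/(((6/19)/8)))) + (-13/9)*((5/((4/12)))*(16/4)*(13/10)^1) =-1389547/13110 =-105.99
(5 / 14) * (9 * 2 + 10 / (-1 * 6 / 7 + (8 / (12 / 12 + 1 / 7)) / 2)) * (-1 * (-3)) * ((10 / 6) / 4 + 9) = 227695 / 1036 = 219.78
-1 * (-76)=76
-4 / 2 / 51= -2 / 51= -0.04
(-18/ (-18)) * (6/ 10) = 3/ 5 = 0.60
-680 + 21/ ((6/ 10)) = -645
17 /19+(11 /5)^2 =2724 /475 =5.73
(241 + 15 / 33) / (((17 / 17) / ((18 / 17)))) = 47808 / 187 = 255.66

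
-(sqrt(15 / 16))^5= -225 * sqrt(15) / 1024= -0.85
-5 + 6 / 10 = -22 / 5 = -4.40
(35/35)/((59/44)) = 44/59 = 0.75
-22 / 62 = -0.35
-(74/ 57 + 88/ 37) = -7754/ 2109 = -3.68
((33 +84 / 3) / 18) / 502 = 0.01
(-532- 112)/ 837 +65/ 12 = 15559/ 3348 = 4.65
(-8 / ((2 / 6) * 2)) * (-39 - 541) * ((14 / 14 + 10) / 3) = 25520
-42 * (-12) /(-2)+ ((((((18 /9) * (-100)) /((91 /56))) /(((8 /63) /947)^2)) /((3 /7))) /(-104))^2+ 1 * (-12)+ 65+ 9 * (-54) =43111754922559826761385 /1827904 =23585349625888354.51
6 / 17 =0.35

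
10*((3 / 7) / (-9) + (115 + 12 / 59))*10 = 14267800 / 1239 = 11515.58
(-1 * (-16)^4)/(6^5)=-2048/243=-8.43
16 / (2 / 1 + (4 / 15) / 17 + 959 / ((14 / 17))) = 8160 / 594923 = 0.01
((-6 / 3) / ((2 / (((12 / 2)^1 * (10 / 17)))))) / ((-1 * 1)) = 3.53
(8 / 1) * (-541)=-4328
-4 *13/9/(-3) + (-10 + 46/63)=-1388/189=-7.34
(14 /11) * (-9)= -126 /11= -11.45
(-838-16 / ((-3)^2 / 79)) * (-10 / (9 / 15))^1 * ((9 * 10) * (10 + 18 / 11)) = 563584000 / 33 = 17078303.03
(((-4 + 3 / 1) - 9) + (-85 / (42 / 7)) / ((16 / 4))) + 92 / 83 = -24767 / 1992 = -12.43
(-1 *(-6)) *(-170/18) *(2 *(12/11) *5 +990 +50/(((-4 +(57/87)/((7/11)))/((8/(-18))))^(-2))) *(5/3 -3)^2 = -1329295642100/4079691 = -325832.43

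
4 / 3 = 1.33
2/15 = 0.13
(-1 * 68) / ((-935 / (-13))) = -52 / 55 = -0.95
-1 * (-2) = 2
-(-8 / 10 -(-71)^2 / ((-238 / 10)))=-125549 / 595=-211.01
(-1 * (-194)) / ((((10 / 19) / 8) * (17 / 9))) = 132696 / 85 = 1561.13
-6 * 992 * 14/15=-27776/5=-5555.20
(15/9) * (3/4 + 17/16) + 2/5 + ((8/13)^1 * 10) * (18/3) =125873/3120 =40.34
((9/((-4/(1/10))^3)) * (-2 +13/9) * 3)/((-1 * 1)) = -3/12800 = -0.00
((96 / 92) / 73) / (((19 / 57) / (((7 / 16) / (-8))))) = -63 / 26864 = -0.00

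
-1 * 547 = -547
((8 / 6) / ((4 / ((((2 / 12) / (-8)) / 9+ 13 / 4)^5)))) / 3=5436111489767243 / 135413275557888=40.14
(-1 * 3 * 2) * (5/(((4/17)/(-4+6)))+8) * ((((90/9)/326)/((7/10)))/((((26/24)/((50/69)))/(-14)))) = 6060000/48737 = 124.34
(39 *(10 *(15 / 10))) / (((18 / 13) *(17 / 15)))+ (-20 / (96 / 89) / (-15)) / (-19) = 8668187 / 23256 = 372.73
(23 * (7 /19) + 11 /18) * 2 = 3107 /171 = 18.17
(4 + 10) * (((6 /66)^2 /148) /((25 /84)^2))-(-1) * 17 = 47592821 /2798125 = 17.01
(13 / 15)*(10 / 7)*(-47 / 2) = -611 / 21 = -29.10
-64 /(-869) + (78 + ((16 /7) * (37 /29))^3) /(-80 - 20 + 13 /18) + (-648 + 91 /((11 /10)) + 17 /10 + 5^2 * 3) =-63593951469855273 /129906966845810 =-489.53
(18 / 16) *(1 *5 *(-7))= -315 / 8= -39.38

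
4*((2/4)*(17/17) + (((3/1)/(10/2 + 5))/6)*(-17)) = -7/5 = -1.40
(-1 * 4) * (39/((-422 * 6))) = 13/211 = 0.06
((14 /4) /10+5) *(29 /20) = 3103 /400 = 7.76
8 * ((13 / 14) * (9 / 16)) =117 / 28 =4.18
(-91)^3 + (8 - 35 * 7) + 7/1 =-753801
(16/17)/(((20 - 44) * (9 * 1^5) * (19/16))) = -32/8721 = -0.00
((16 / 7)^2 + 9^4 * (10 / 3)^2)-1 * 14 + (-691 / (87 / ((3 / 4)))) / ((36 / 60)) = 1242771865 / 17052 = 72881.30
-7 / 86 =-0.08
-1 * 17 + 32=15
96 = 96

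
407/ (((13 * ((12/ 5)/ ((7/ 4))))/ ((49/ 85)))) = 139601/ 10608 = 13.16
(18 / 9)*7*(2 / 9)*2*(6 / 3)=112 / 9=12.44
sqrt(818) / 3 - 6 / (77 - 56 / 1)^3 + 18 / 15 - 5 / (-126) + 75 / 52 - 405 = -322909001 / 802620 + sqrt(818) / 3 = -392.79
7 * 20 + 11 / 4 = 571 / 4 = 142.75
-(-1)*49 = 49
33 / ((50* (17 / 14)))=231 / 425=0.54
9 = 9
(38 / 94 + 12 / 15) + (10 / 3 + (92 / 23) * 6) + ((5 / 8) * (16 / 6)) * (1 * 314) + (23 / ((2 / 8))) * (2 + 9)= 1563.87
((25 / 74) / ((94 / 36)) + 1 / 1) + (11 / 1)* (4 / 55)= 16776 / 8695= 1.93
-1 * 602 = -602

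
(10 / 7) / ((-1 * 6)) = -5 / 21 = -0.24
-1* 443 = -443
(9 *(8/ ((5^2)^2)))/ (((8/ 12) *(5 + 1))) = 0.03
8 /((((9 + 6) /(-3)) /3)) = -24 /5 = -4.80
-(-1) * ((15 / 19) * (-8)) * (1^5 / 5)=-24 / 19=-1.26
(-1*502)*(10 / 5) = -1004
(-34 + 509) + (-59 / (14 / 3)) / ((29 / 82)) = 89168 / 203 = 439.25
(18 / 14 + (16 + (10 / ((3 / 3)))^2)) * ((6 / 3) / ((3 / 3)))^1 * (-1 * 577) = -947434 / 7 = -135347.71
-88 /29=-3.03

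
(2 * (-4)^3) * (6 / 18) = -128 / 3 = -42.67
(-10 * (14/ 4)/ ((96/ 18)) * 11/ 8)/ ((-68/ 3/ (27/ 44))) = 8505/ 34816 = 0.24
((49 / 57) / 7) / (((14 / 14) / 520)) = 3640 / 57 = 63.86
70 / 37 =1.89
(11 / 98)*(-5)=-55 / 98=-0.56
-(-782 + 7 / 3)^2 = -5470921 / 9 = -607880.11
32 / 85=0.38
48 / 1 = 48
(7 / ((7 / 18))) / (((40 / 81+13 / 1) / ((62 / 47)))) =1.76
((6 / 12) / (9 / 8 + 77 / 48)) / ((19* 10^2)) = 6 / 62225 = 0.00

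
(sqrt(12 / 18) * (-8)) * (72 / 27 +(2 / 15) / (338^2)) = -3046508 * sqrt(6) / 428415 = -17.42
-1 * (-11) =11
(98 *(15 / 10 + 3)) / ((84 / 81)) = 1701 / 4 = 425.25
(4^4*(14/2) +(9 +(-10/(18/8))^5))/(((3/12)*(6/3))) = 7894498/59049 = 133.69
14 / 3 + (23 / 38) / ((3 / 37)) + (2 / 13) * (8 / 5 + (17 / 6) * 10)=124019 / 7410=16.74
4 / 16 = 1 / 4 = 0.25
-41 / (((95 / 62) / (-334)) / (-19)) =-849028 / 5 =-169805.60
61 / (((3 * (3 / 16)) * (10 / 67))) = 32696 / 45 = 726.58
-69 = -69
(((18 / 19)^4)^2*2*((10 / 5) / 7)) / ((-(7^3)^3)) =-0.00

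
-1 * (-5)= 5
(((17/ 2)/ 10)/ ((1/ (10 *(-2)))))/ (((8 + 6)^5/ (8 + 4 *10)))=-51/ 33614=-0.00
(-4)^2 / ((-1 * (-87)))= 16 / 87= 0.18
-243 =-243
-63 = -63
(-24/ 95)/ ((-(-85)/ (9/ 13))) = -216/ 104975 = -0.00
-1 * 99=-99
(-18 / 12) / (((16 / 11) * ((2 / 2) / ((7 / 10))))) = -231 / 320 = -0.72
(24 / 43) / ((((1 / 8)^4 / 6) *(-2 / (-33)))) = 9732096 / 43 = 226327.81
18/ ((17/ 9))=162/ 17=9.53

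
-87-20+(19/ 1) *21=292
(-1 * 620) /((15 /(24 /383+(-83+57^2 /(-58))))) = 191377694 /33321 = 5743.46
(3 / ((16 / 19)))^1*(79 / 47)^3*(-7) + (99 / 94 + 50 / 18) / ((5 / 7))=-8451590581 / 74752560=-113.06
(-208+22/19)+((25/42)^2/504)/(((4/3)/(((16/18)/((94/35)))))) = -70378883665/340254432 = -206.84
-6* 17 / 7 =-102 / 7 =-14.57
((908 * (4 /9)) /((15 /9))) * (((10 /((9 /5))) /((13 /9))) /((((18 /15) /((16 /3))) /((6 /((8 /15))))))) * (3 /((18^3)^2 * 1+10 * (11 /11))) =908000 /221079521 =0.00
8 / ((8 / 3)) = 3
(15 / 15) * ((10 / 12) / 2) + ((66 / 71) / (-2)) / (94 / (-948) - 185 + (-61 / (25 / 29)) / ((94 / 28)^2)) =1788782118755 / 4268198796852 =0.42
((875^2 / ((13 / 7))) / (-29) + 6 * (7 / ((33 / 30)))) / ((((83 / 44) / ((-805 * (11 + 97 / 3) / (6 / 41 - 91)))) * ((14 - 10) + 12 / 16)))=-607521.01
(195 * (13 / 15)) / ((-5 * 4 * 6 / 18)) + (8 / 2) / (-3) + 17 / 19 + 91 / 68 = -118462 / 4845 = -24.45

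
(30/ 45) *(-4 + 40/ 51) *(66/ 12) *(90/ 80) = -451/ 34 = -13.26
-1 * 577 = -577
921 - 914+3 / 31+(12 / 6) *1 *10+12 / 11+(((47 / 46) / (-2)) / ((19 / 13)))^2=29496806909 / 1041926864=28.31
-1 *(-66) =66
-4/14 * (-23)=46/7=6.57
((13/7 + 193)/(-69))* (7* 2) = -2728/69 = -39.54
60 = 60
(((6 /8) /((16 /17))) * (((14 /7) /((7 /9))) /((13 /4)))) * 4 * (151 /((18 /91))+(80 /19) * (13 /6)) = 1036473 /532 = 1948.26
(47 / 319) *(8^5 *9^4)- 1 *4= 10104568580 / 319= 31675763.57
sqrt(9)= 3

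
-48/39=-16/13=-1.23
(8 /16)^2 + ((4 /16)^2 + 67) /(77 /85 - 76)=-65673 /102128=-0.64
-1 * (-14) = 14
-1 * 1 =-1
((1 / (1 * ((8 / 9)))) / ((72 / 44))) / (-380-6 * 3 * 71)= -11 / 26528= -0.00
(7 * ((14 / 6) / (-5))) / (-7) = 7 / 15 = 0.47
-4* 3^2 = -36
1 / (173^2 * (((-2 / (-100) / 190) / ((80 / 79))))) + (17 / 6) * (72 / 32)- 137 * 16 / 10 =-20097660583 / 94575640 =-212.50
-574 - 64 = -638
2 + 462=464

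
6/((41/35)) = 210/41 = 5.12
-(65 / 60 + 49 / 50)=-619 / 300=-2.06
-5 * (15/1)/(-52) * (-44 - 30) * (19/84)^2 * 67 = -22372975/61152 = -365.86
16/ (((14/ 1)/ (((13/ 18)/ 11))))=52/ 693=0.08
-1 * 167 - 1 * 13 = -180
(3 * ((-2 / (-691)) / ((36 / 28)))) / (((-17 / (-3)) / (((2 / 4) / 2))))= 7 / 23494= 0.00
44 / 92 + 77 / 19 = 1980 / 437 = 4.53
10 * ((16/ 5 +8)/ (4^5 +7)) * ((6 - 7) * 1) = -112/ 1031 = -0.11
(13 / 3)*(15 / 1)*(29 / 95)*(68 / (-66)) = -12818 / 627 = -20.44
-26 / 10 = -13 / 5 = -2.60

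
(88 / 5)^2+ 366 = 16894 / 25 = 675.76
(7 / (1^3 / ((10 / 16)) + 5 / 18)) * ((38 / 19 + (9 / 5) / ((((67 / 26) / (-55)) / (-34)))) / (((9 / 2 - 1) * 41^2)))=0.83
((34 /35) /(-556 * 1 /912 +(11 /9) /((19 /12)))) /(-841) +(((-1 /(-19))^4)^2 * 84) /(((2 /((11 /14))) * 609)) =-0.01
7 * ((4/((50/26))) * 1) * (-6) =-2184/25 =-87.36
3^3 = 27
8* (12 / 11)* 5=480 / 11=43.64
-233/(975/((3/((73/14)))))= -0.14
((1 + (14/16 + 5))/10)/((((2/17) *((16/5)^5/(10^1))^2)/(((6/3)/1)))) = 45654296875/4398046511104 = 0.01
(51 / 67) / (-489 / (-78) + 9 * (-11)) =-1326 / 161537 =-0.01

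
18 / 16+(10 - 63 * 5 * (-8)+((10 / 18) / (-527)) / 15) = 288123013 / 113832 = 2531.12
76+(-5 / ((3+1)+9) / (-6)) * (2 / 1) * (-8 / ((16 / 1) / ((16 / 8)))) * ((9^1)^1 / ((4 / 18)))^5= -5811275719 / 416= -13969412.79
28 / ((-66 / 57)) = -266 / 11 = -24.18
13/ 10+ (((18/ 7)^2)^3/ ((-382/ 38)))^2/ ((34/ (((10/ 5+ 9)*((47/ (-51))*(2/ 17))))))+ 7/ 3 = -1888669290172080471043/ 74423695921181182590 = -25.38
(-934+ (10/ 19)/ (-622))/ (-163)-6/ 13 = 65968141/ 12521171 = 5.27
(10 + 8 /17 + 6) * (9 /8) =315 /17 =18.53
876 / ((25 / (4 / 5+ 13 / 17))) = 116508 / 2125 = 54.83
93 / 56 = 1.66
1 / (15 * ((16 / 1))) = 1 / 240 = 0.00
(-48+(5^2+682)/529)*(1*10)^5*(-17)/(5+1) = 20982250000/1587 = 13221329.55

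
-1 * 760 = -760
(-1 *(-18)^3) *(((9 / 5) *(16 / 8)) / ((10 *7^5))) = 52488 / 420175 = 0.12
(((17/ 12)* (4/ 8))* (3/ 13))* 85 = 1445/ 104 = 13.89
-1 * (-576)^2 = -331776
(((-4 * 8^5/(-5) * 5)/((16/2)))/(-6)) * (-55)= 450560/3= 150186.67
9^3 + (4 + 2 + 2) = 737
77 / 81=0.95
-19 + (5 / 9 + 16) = -22 / 9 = -2.44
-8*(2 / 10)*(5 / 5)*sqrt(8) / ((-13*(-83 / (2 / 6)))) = -16*sqrt(2) / 16185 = -0.00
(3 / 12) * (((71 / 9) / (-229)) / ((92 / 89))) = -6319 / 758448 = -0.01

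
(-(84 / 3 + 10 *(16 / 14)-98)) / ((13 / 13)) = 410 / 7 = 58.57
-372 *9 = -3348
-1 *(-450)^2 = -202500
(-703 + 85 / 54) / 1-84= -42413 / 54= -785.43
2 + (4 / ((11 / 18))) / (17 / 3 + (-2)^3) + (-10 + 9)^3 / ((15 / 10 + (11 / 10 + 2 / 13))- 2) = -1149 / 539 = -2.13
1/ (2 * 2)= 1/ 4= 0.25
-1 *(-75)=75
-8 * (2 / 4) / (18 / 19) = -38 / 9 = -4.22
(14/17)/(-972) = -7/8262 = -0.00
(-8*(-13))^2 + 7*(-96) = 10144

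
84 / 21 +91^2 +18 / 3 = 8291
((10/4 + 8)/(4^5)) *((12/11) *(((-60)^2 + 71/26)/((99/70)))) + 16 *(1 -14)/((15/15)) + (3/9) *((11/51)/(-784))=-1083832944757/6037903872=-179.50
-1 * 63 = -63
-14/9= -1.56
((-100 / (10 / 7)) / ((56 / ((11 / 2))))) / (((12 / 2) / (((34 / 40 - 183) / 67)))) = 40073 / 12864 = 3.12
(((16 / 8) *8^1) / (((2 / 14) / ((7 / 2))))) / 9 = 392 / 9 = 43.56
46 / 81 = 0.57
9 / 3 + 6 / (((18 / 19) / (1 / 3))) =46 / 9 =5.11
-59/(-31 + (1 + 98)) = -59/68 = -0.87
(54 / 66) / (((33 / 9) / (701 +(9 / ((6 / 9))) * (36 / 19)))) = 33885 / 209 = 162.13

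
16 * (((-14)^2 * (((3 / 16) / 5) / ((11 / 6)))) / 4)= 882 / 55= 16.04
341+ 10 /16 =2733 /8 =341.62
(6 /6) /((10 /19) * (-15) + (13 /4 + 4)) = -76 /49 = -1.55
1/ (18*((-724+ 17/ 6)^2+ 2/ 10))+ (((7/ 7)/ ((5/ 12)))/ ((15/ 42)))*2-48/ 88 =331957661576/ 25744037275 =12.89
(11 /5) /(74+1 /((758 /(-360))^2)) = 1580051 /53309170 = 0.03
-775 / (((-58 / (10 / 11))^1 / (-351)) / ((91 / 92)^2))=-11263195125 / 2700016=-4171.53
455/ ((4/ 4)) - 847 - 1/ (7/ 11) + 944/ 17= -338.04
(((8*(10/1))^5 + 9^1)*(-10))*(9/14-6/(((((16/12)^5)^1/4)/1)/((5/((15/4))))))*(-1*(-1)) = 3644269724295/16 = 227766857768.44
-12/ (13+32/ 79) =-316/ 353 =-0.90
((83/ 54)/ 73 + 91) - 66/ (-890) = 159798311/ 1754190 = 91.10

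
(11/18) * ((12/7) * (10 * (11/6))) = 1210/63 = 19.21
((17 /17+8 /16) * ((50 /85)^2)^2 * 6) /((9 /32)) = 320000 /83521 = 3.83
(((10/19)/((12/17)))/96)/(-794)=-85/8689536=-0.00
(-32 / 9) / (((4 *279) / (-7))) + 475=475.02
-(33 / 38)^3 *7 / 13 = -251559 / 713336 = -0.35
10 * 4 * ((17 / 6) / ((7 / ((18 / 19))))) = 2040 / 133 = 15.34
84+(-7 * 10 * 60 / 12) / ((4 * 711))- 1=117851 / 1422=82.88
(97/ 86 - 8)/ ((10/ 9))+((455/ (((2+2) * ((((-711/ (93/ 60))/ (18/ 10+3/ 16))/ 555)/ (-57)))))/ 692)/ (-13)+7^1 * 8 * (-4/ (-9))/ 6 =-3.77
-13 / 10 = -1.30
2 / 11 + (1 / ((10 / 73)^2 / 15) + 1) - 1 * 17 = 172377 / 220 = 783.53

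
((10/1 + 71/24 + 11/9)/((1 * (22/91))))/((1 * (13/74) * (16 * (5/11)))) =264439/5760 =45.91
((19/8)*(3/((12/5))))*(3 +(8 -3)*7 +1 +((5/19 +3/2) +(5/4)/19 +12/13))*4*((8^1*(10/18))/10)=206255/936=220.36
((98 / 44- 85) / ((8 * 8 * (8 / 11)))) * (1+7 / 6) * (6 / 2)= -23673 / 2048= -11.56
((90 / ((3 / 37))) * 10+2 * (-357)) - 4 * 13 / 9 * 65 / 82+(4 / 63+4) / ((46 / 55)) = 617038424 / 59409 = 10386.28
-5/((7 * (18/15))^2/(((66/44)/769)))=-0.00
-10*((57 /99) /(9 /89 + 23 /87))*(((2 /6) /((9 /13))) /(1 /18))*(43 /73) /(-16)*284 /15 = 1946308871 /20452410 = 95.16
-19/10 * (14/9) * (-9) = 133/5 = 26.60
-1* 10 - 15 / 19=-205 / 19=-10.79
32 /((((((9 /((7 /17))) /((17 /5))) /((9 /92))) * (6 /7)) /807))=52724 /115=458.47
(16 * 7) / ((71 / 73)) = 8176 / 71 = 115.15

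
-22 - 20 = -42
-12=-12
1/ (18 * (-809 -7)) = -0.00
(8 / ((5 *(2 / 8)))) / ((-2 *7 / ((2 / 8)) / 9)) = -36 / 35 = -1.03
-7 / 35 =-1 / 5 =-0.20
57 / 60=19 / 20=0.95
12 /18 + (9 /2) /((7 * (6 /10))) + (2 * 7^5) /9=470815 /126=3736.63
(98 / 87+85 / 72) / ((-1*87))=-4817 / 181656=-0.03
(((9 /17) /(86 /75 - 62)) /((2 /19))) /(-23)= 12825 /3569048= 0.00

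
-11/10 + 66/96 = -0.41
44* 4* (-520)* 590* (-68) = 3671782400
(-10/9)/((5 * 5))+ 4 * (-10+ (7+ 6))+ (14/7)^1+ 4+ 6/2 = 943/45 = 20.96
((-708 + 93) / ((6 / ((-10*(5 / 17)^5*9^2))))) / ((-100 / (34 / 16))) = -10378125 / 2672672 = -3.88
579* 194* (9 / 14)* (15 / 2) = 7582005 / 14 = 541571.79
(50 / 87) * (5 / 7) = 250 / 609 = 0.41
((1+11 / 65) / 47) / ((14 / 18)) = 684 / 21385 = 0.03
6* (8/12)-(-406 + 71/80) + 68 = 38169/80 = 477.11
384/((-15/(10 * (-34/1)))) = 8704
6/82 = 0.07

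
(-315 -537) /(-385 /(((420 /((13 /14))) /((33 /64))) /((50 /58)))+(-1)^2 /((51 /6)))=501803008 /153551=3267.99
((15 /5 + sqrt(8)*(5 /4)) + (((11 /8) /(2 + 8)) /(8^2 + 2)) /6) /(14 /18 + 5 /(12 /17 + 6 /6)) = 250589 /309760 + 1305*sqrt(2) /1936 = 1.76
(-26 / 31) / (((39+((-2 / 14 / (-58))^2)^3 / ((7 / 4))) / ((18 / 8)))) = -458511376982539608 / 9475901790972485263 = -0.05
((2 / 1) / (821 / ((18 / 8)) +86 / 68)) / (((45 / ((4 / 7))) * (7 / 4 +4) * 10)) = 544 / 450973075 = 0.00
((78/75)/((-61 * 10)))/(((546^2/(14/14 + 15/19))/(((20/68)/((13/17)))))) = -0.00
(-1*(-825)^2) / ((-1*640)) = 136125 / 128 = 1063.48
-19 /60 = -0.32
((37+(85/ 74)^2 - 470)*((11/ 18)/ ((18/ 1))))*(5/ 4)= -43337855/ 2365632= -18.32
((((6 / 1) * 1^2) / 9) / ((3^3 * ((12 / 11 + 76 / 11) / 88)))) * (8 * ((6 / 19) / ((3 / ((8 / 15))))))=2816 / 23085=0.12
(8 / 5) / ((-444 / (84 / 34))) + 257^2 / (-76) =-207726233 / 239020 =-869.07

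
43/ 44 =0.98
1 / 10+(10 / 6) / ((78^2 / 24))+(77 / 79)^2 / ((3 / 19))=581257231 / 94925610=6.12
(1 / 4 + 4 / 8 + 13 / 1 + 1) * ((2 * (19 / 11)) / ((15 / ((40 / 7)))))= 4484 / 231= 19.41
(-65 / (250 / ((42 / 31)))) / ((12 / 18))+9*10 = 138681 / 1550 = 89.47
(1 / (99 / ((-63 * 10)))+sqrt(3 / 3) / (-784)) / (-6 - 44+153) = -54891 / 888272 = -0.06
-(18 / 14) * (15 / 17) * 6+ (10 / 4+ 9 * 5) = 40.69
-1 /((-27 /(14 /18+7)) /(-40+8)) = -2240 /243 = -9.22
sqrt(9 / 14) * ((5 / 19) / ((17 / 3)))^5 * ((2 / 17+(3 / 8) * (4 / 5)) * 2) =32349375 * sqrt(14) / 836738146486634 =0.00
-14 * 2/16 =-7/4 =-1.75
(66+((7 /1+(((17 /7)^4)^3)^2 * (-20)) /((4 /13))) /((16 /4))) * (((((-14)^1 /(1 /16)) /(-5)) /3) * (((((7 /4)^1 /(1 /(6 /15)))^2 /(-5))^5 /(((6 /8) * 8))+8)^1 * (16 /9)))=-6115030882413.48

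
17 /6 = 2.83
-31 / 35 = -0.89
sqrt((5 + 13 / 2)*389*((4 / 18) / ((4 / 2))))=sqrt(17894) / 6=22.29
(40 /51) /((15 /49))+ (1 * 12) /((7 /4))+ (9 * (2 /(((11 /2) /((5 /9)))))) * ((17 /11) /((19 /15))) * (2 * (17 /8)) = 46406237 /2462229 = 18.85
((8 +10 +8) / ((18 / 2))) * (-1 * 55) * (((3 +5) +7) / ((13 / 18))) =-3300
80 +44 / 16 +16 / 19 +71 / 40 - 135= -37721 / 760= -49.63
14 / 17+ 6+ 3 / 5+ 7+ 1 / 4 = 4989 / 340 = 14.67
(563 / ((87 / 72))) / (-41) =-13512 / 1189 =-11.36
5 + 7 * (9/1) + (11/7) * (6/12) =963/14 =68.79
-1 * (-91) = 91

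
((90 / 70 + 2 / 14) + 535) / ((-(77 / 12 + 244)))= -2.14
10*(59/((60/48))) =472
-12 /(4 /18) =-54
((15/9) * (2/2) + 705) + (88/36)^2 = 57724/81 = 712.64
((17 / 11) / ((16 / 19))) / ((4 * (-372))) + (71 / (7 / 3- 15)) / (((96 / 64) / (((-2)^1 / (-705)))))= -13838227 / 1169329920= -0.01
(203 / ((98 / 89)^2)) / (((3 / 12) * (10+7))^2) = 918836 / 99127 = 9.27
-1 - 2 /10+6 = 24 /5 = 4.80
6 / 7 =0.86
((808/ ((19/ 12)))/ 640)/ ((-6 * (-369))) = 101/ 280440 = 0.00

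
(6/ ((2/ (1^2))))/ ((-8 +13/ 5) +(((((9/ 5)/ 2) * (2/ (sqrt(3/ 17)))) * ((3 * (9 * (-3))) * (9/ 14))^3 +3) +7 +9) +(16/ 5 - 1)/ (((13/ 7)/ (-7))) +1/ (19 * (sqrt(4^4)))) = -11674360596091021920 * sqrt(51)/ 16812478937180639434053179 - 731910852800400/ 16812478937180639434053179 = -0.00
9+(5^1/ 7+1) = 75/ 7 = 10.71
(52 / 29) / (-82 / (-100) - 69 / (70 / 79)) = -2275 / 97759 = -0.02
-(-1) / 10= 1 / 10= 0.10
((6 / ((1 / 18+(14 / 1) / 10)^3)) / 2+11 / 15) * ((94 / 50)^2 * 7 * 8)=7117186059704 / 21075853125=337.69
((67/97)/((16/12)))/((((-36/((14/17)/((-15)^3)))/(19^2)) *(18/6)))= 169309/400707000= 0.00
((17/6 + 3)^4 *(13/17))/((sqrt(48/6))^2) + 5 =20389405/176256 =115.68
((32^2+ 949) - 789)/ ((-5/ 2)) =-2368/ 5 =-473.60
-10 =-10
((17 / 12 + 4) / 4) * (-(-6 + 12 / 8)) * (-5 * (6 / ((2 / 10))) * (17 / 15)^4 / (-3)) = 1085773 / 2160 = 502.67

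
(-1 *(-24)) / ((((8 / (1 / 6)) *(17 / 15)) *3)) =5 / 34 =0.15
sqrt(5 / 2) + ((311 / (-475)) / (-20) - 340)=-3229689 / 9500 + sqrt(10) / 2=-338.39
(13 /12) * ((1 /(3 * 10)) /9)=13 /3240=0.00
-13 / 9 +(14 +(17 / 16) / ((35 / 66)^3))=15188111 / 771750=19.68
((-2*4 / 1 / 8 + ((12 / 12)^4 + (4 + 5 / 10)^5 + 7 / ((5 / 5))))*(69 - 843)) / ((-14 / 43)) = 986361993 / 224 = 4403401.75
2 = 2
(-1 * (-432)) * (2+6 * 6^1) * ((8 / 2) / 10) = 32832 / 5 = 6566.40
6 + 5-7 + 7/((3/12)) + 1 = 33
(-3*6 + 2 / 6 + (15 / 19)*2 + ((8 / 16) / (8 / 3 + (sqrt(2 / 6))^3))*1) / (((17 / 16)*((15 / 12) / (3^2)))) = -6646848 / 61693 - 864*sqrt(3) / 16235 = -107.83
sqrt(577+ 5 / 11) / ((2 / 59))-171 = -171+ 118 * sqrt(4367) / 11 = 537.89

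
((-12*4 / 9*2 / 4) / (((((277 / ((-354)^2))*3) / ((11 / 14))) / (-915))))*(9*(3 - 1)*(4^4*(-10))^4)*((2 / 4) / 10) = 21669064178254479360000 / 1939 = 11175381216222011015.99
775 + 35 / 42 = 4655 / 6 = 775.83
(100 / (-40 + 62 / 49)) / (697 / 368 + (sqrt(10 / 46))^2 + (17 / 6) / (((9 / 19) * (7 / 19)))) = -170402400 / 1210981889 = -0.14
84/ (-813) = -28/ 271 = -0.10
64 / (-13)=-64 / 13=-4.92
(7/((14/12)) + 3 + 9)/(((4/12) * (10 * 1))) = 27/5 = 5.40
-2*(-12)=24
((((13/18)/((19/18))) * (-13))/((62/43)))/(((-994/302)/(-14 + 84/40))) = -18654389/836380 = -22.30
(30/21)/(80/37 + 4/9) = 0.55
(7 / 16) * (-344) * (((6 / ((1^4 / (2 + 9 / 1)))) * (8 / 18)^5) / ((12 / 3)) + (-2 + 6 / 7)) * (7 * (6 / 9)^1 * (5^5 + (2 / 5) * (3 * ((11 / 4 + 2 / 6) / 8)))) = 222095615287 / 118098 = 1880604.37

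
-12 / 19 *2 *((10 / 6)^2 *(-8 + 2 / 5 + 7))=40 / 19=2.11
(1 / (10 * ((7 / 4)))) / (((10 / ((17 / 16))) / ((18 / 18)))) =17 / 2800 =0.01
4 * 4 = 16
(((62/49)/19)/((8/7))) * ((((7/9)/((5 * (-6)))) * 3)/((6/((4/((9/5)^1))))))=-31/18468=-0.00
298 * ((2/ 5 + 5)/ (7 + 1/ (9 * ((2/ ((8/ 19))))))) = 1375866/ 6005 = 229.12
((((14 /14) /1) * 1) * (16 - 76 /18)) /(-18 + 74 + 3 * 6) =53 /333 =0.16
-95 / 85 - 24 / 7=-541 / 119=-4.55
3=3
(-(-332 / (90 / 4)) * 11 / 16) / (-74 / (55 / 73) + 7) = -10043 / 90306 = -0.11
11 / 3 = 3.67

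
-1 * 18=-18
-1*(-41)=41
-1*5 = -5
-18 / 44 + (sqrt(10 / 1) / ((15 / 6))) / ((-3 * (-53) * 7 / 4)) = -9 / 22 + 8 * sqrt(10) / 5565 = -0.40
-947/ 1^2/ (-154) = 947/ 154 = 6.15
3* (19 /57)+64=65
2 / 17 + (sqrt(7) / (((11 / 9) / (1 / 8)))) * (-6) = 2 / 17 - 27 * sqrt(7) / 44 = -1.51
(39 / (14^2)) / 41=39 / 8036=0.00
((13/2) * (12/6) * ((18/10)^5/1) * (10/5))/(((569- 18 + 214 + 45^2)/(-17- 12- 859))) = -75740184/484375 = -156.37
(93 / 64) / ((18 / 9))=93 / 128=0.73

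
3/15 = 1/5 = 0.20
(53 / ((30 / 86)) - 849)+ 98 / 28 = -20807 / 30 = -693.57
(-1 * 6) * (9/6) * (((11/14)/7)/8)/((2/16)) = -99/98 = -1.01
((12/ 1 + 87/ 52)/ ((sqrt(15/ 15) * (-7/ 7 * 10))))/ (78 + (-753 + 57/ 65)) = 237/ 116848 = 0.00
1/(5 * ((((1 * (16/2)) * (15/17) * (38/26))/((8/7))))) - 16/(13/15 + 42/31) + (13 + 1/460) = 5519169091/947984100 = 5.82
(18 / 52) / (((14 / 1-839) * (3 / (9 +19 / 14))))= -29 / 20020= -0.00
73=73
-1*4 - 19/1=-23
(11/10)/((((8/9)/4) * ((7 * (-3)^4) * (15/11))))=121/18900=0.01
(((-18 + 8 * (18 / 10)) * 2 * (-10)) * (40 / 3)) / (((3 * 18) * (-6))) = -80 / 27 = -2.96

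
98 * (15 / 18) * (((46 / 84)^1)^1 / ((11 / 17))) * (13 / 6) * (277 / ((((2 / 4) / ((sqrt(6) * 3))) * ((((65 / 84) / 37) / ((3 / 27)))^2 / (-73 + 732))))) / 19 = 596843488.04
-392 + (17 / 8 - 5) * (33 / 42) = -44157 / 112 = -394.26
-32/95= -0.34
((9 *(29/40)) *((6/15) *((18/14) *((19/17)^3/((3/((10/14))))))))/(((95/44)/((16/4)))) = 12437172/6018425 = 2.07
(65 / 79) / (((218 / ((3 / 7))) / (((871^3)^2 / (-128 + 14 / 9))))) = -766277459728739105355 / 137190452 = -5585501385539.13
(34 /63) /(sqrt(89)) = 34 * sqrt(89) /5607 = 0.06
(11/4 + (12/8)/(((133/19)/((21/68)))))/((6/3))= 383/272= 1.41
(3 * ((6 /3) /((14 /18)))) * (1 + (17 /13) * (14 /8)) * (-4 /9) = -1026 /91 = -11.27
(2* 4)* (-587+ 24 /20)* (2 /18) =-23432 /45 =-520.71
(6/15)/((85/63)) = 0.30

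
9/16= 0.56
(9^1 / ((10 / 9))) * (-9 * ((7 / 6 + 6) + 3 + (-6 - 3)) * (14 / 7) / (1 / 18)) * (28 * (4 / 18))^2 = -592704 / 5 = -118540.80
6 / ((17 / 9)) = 3.18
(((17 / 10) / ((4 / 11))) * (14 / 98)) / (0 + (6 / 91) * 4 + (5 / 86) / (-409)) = 42753997 / 16874420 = 2.53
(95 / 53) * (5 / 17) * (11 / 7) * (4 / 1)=20900 / 6307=3.31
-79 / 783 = -0.10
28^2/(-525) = -112/75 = -1.49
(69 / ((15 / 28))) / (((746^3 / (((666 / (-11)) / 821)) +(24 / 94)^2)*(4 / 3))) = -50756193 / 2957944419377300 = -0.00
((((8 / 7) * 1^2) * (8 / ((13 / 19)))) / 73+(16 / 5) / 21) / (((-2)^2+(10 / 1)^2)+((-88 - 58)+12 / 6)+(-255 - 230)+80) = -33424 / 44342025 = -0.00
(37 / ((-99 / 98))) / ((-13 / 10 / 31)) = 1124060 / 1287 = 873.40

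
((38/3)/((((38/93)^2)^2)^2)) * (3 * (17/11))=95128907643056817/1258571408512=75584.83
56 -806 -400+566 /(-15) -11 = -17981 /15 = -1198.73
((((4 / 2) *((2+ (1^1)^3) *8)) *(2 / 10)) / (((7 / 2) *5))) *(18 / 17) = 1728 / 2975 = 0.58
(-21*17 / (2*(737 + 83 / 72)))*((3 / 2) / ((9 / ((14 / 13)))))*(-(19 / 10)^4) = 977016537 / 1727277500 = 0.57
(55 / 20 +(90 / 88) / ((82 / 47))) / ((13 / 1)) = 12037 / 46904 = 0.26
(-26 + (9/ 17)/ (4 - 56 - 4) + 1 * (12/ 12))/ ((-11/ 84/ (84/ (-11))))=-2999934/ 2057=-1458.40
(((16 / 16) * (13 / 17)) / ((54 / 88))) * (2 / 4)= 286 / 459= 0.62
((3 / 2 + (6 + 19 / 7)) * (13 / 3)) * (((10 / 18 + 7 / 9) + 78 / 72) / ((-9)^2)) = 53911 / 40824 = 1.32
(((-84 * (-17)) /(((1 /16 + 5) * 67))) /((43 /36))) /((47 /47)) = 30464 /8643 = 3.52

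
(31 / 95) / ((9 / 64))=1984 / 855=2.32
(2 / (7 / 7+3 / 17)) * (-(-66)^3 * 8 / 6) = 3258288 / 5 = 651657.60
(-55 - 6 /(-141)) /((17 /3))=-7749 /799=-9.70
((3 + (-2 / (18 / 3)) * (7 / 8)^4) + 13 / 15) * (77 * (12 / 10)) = 17368351 / 51200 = 339.23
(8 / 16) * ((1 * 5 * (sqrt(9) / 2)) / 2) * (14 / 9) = 35 / 12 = 2.92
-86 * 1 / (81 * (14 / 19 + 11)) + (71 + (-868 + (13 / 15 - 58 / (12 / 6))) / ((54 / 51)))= -70033738 / 90315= -775.44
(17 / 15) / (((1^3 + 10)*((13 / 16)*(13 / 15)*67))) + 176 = 21921600 / 124553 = 176.00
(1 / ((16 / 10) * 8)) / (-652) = -5 / 41728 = -0.00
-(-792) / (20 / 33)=6534 / 5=1306.80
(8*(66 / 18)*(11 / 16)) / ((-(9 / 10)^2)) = -6050 / 243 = -24.90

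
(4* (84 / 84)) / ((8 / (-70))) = -35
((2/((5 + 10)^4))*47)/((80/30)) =47/67500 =0.00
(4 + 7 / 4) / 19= 23 / 76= 0.30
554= 554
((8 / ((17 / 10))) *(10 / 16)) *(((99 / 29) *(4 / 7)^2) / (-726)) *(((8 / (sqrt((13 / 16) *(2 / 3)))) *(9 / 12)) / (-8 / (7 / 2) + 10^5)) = -100 *sqrt(78) / 2398869473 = -0.00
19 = 19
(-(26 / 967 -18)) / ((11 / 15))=23700 / 967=24.51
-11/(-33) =1/3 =0.33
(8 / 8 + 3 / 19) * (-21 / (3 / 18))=-2772 / 19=-145.89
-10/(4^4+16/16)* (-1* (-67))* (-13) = 8710/257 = 33.89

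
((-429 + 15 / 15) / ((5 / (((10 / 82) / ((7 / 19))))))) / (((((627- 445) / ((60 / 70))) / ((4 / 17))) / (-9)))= 878256 / 3107923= 0.28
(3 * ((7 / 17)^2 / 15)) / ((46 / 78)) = 1911 / 33235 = 0.06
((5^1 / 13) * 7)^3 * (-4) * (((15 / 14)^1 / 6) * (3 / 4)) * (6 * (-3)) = 826875 / 4394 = 188.18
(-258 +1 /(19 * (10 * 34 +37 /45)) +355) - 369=-79261571 /291403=-272.00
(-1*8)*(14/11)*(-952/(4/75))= 1999200/11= 181745.45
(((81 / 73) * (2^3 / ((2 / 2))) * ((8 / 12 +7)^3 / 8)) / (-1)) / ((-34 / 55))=2007555 / 2482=808.85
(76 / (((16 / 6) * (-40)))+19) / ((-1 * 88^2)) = -0.00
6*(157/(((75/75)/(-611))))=-575562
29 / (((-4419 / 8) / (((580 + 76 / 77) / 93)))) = -3459584 / 10548153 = -0.33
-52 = -52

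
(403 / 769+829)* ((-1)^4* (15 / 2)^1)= 4784280 / 769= 6221.43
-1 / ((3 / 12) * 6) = -2 / 3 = -0.67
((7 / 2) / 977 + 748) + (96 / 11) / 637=10241611777 / 13691678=748.02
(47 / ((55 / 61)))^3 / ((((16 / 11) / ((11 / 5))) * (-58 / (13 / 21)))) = -306356028719 / 133980000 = -2286.58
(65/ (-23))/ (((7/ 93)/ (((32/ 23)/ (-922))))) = 96720/ 1707083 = 0.06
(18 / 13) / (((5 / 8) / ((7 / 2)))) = 7.75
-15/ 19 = -0.79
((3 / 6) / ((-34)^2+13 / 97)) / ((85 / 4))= 194 / 9532325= 0.00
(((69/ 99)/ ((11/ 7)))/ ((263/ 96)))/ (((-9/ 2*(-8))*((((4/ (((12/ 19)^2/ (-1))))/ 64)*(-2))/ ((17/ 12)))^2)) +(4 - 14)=-41090886262/ 4147205183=-9.91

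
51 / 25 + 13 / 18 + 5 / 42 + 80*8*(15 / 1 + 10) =25204538 / 1575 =16002.88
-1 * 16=-16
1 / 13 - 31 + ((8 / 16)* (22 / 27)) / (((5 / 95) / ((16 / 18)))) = -75950 / 3159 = -24.04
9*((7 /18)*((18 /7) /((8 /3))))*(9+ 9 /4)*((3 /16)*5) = 18225 /512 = 35.60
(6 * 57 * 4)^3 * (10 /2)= 12800540160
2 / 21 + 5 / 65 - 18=-4867 / 273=-17.83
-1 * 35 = -35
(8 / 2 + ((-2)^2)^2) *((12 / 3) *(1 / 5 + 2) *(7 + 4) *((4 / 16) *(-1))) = -484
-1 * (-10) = 10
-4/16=-1/4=-0.25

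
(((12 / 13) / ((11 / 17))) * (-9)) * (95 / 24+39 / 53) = -913563 / 15158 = -60.27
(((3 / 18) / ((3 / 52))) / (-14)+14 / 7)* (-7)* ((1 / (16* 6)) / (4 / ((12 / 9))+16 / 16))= -113 / 3456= -0.03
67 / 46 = 1.46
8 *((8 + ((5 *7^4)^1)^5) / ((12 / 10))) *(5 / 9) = 24935083218003750313300 / 27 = 923521600666805567159.26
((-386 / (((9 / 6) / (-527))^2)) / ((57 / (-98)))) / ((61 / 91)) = 3824159470768 / 31293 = 122204949.05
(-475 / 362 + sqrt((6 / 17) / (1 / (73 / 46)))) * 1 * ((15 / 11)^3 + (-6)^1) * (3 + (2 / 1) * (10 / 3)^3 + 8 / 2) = 145284925 / 394218 - 305863 * sqrt(85629) / 425799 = 158.34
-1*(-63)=63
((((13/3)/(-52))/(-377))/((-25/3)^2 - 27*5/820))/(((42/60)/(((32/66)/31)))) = 6560/92020972043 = 0.00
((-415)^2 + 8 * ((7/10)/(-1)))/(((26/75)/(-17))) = -219579735/26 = -8445374.42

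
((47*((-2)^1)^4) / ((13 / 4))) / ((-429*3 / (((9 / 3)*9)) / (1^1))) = -9024 / 1859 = -4.85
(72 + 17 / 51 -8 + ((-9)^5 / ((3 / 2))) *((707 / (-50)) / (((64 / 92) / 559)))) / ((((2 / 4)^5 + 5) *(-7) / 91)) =-13955487604526 / 12075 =-1155733963.11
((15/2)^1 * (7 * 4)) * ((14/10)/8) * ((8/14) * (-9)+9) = 567/4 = 141.75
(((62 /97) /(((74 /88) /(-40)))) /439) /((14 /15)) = -818400 /11028997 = -0.07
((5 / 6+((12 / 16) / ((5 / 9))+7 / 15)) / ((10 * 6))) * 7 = 371 / 1200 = 0.31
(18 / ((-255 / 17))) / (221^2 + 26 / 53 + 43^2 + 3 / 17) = -1802 / 76120485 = -0.00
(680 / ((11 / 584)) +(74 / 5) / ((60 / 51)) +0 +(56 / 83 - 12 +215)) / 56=1657920027 / 2556400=648.54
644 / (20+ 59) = 644 / 79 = 8.15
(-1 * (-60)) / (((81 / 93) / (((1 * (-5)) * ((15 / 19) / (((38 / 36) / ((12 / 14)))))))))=-558000 / 2527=-220.82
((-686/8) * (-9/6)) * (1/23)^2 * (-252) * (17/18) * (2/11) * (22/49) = -2499/529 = -4.72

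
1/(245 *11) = 1/2695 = 0.00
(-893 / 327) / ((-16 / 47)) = 41971 / 5232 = 8.02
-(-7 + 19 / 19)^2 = -36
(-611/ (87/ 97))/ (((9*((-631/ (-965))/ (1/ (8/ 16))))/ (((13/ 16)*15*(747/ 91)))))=-23734951825/ 1024744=-23161.84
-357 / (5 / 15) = -1071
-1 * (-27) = 27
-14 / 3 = -4.67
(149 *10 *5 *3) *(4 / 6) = 14900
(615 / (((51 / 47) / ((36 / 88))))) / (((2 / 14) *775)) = 2.09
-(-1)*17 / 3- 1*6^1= -1 / 3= -0.33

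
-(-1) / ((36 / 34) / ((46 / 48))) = 391 / 432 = 0.91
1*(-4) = -4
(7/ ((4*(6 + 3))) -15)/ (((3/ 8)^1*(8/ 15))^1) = -74.03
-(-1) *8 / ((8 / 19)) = 19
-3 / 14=-0.21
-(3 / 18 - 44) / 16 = 263 / 96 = 2.74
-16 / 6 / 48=-1 / 18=-0.06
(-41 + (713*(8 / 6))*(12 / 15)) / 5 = 10793 / 75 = 143.91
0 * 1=0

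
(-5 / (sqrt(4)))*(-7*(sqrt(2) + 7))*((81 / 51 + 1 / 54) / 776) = 51625*sqrt(2) / 1424736 + 361375 / 1424736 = 0.30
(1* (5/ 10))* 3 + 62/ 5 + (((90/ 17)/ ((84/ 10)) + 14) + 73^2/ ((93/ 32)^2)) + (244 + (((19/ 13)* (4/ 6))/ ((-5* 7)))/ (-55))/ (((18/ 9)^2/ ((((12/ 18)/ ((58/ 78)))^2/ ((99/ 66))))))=692.15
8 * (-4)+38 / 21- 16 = -970 / 21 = -46.19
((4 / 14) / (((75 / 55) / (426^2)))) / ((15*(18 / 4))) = 887216 / 1575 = 563.31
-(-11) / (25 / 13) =143 / 25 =5.72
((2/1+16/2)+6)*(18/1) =288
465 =465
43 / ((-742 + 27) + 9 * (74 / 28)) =-602 / 9677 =-0.06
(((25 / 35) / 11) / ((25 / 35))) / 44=1 / 484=0.00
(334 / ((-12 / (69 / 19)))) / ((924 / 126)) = -11523 / 836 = -13.78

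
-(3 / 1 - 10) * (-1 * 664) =-4648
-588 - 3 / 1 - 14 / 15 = -8879 / 15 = -591.93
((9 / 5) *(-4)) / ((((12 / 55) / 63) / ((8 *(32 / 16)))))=-33264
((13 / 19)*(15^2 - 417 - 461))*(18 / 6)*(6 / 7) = -152802 / 133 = -1148.89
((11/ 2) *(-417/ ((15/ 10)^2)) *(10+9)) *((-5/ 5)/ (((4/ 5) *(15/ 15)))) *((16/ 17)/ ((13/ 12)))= 4648160/ 221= 21032.40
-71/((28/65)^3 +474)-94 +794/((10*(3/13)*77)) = -13485772857743/150374303310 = -89.68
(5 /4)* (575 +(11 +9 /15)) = 2933 /4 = 733.25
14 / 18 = 7 / 9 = 0.78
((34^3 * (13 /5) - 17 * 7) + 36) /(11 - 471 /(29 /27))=-14805573 /61990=-238.84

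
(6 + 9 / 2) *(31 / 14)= 93 / 4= 23.25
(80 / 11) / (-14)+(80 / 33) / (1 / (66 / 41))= 3.38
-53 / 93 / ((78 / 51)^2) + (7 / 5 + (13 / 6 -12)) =-909173 / 104780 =-8.68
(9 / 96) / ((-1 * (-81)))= 0.00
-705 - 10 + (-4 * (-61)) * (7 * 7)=11241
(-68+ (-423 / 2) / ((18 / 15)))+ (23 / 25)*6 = -23873 / 100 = -238.73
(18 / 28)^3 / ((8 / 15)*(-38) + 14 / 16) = -10935 / 798161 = -0.01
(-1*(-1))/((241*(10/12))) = 6/1205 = 0.00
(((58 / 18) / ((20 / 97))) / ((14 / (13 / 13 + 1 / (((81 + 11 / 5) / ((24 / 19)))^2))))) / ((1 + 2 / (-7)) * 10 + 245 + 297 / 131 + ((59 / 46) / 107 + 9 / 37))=0.00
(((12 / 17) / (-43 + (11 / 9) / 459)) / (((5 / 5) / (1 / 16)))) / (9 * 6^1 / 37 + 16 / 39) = -1051947 / 1916896624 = -0.00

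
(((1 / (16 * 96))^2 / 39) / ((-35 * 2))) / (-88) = 1 / 566797271040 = 0.00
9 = 9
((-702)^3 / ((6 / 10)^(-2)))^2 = 9694104380816491584 / 625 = 15510567009306386.53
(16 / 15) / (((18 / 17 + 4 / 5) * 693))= 136 / 164241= 0.00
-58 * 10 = -580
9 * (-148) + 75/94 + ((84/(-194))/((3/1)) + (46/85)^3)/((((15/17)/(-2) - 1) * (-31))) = -666053503594079/500339992250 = -1331.20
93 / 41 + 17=790 / 41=19.27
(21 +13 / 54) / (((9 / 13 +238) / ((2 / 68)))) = 14911 / 5697108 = 0.00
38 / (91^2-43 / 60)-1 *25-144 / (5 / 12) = -920590501 / 2484085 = -370.60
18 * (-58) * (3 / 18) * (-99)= 17226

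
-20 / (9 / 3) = -20 / 3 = -6.67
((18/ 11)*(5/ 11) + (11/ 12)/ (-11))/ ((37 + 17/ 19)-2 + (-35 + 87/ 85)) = 1548785/ 4498296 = 0.34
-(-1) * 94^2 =8836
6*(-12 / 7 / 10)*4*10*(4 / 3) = -384 / 7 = -54.86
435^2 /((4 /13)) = 2459925 /4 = 614981.25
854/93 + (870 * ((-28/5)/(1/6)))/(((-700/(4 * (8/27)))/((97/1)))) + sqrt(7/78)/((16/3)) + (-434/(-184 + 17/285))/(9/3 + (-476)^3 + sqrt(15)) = -8835 * sqrt(15)/43554750181498462973 + sqrt(546)/416 + 162362439521347513688761369/33754931390661308804075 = 4810.09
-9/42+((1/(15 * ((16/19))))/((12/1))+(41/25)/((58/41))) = 2781781/2923200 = 0.95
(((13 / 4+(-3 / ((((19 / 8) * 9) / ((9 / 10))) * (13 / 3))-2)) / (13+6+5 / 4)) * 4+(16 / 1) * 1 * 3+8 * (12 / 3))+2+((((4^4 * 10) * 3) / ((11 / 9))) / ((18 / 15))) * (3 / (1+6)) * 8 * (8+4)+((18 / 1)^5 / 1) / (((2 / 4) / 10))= 292755413801738 / 7702695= 38006881.20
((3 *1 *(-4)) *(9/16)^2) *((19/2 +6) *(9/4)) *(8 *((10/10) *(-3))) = 203391/64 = 3177.98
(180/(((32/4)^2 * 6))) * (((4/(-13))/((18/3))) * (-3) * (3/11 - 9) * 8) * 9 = -6480/143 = -45.31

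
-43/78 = -0.55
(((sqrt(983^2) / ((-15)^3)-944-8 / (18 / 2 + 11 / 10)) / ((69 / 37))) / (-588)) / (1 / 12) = 11919745471 / 1152498375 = 10.34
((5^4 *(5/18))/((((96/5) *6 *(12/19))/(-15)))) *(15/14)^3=-185546875/4214784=-44.02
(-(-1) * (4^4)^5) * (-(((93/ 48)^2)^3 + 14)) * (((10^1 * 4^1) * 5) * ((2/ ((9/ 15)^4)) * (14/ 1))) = -85816038031360000000/ 27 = -3178371778939259259.26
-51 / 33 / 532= -0.00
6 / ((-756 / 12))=-2 / 21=-0.10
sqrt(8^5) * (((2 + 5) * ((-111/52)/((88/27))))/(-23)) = 83916 * sqrt(2)/3289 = 36.08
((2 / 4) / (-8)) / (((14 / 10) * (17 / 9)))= -45 / 1904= -0.02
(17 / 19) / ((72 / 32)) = 0.40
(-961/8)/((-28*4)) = 961/896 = 1.07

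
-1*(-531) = 531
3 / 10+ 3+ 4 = 73 / 10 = 7.30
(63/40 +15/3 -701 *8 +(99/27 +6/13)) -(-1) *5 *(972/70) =-60364321/10920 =-5527.87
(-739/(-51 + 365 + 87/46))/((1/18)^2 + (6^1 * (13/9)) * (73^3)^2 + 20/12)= -11014056/6174897699320790143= -0.00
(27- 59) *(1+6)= -224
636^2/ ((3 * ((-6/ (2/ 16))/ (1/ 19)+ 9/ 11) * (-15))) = 494384/ 50115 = 9.86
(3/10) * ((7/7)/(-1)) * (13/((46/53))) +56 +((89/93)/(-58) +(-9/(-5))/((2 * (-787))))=50272090079/976367940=51.49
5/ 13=0.38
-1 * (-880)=880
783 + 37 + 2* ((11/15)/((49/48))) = 201252/245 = 821.44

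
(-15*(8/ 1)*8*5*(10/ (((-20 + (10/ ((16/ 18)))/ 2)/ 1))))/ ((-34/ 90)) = -3456000/ 391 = -8838.87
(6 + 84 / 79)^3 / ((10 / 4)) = 347482224 / 2465195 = 140.96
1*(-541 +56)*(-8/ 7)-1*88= 3264/ 7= 466.29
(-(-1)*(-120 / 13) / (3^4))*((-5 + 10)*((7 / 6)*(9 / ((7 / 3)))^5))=-567.54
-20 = -20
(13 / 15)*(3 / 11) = 13 / 55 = 0.24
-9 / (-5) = 9 / 5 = 1.80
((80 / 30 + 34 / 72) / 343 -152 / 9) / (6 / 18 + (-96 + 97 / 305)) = 21190485 / 119698768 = 0.18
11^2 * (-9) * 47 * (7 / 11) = -32571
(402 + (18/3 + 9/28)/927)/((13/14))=267551/618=432.93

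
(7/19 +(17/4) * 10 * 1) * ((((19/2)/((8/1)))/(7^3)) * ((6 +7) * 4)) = 21177/2744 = 7.72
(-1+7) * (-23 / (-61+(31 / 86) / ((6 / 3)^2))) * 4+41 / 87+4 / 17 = 13162619 / 1347369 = 9.77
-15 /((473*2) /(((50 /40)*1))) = -75 /3784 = -0.02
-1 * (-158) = 158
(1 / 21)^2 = 1 / 441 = 0.00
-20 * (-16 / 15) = 64 / 3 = 21.33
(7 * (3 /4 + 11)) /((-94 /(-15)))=105 /8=13.12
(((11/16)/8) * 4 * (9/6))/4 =33/256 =0.13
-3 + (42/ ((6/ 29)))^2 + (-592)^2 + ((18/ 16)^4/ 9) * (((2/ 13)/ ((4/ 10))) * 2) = 391670.14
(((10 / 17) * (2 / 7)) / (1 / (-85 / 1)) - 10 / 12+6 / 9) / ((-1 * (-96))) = -607 / 4032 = -0.15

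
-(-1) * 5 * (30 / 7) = 150 / 7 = 21.43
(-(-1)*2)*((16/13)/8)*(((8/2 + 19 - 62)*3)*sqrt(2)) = -36*sqrt(2) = -50.91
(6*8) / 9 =16 / 3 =5.33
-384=-384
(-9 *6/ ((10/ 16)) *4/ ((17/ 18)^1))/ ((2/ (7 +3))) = -31104/ 17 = -1829.65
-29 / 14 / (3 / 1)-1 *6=-281 / 42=-6.69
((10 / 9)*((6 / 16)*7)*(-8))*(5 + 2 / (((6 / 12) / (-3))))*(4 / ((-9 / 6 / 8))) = -31360 / 9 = -3484.44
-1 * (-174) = 174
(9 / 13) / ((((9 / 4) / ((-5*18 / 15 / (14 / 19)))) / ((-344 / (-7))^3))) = -9281329152 / 31213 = -297354.60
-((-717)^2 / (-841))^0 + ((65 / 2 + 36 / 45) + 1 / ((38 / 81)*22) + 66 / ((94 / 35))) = 11192593 / 196460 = 56.97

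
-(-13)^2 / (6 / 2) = -169 / 3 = -56.33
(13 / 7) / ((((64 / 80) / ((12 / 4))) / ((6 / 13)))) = 45 / 14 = 3.21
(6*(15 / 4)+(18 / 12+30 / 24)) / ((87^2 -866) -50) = 101 / 26612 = 0.00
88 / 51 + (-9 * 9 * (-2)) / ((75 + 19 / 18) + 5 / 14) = 472069 / 122757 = 3.85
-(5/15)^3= -1/27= -0.04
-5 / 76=-0.07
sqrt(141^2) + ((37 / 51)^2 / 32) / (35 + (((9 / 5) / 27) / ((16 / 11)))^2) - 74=39038424723 / 582658969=67.00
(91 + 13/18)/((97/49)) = 80899/1746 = 46.33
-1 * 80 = -80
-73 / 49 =-1.49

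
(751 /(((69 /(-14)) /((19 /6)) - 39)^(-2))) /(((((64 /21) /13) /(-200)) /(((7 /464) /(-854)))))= 183657406725 /9865408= 18616.30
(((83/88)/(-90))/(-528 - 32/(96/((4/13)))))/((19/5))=1079/206619072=0.00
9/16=0.56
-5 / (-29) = 5 / 29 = 0.17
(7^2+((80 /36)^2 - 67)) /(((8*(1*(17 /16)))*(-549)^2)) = -2116 /415029177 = -0.00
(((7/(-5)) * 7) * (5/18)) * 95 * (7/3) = -32585/54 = -603.43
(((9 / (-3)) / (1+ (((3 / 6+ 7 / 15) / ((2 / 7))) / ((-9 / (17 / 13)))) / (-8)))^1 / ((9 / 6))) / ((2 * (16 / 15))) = -52650 / 59611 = -0.88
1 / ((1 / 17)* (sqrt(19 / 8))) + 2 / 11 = 2 / 11 + 34* sqrt(38) / 19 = 11.21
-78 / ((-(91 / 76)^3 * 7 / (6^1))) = 15803136 / 405769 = 38.95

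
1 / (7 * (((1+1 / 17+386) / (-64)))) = -272 / 11515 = -0.02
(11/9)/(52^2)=11/24336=0.00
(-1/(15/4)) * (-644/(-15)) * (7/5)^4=-6184976/140625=-43.98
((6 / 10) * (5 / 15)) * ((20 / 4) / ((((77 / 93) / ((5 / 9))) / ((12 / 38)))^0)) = 1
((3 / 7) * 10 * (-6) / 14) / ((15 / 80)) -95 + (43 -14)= -3714 / 49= -75.80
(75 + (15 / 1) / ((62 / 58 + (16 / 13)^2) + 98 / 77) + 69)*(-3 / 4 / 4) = -27.73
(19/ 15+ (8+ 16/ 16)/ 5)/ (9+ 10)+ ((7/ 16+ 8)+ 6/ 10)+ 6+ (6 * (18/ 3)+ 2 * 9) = 315547/ 4560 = 69.20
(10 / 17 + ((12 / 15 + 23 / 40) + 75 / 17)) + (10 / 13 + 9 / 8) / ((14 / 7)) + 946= 198291 / 208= 953.32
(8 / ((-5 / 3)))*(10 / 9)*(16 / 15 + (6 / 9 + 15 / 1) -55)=9184 / 45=204.09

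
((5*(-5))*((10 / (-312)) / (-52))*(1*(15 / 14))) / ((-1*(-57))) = -0.00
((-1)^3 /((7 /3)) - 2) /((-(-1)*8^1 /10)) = -3.04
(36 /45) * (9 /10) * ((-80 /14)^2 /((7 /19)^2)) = 415872 /2401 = 173.21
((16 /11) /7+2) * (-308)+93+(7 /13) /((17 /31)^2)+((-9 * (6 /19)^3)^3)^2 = -228937521663166819947342641320 /391206455069252534438883637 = -585.21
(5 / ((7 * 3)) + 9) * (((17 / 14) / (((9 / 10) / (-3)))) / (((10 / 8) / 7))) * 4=-52768 / 63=-837.59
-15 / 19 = -0.79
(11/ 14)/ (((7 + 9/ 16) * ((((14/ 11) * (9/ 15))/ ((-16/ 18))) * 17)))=-160/ 22491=-0.01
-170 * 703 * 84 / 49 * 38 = -7785222.86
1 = 1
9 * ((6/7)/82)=0.09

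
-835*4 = -3340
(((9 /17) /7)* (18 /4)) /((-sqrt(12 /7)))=-27* sqrt(21) /476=-0.26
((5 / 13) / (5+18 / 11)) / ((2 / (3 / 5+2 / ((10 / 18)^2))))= 1947 / 9490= 0.21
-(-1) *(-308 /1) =-308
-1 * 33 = -33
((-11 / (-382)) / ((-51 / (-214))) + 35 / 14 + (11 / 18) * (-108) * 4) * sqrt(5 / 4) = -5092189 * sqrt(5) / 38964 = -292.23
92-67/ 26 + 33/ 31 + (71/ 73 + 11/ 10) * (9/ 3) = 14224881/ 147095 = 96.71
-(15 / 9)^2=-25 / 9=-2.78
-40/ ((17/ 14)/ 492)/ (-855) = 18368/ 969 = 18.96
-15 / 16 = -0.94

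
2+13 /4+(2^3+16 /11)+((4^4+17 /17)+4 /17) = 203411 /748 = 271.94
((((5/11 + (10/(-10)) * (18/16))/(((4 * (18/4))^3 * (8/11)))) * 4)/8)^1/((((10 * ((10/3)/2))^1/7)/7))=-2891/12441600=-0.00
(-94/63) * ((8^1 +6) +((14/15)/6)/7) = -59314/2835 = -20.92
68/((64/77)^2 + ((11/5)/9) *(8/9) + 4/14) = 81642330/1433351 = 56.96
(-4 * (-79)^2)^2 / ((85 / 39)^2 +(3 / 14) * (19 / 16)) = 212327174352384 / 1705097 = 124524982.66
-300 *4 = -1200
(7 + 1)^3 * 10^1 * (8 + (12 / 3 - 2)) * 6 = 307200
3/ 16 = 0.19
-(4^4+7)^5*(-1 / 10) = 1258284197543 / 10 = 125828419754.30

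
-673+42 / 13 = -8707 / 13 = -669.77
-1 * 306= -306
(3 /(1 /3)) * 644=5796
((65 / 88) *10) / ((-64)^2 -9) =325 / 179828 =0.00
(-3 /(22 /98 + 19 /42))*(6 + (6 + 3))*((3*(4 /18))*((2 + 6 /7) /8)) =-3150 /199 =-15.83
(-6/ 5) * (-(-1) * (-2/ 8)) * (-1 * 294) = -441/ 5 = -88.20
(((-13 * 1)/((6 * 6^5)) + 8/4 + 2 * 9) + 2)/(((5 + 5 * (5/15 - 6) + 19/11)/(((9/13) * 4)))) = -11290609/4004208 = -2.82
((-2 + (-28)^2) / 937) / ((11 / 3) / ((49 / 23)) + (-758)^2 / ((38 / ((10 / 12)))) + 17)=728042 / 11007980007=0.00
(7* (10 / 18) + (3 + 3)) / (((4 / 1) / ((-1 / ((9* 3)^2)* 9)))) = -89 / 2916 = -0.03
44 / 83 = 0.53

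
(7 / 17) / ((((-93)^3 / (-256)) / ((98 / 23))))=175616 / 314503587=0.00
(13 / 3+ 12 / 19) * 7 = 1981 / 57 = 34.75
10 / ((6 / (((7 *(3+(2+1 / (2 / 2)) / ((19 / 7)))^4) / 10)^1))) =43184232 / 130321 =331.37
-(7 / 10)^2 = -49 / 100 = -0.49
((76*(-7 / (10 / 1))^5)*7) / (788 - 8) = -2235331 / 19500000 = -0.11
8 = 8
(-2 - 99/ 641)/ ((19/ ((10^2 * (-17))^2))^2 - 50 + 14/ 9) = 103808250900000000/ 2334211499597917391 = 0.04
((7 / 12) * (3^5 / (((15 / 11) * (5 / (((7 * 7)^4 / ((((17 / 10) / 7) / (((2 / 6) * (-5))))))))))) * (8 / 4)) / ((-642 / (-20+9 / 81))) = -556193765281 / 10914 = -50961495.81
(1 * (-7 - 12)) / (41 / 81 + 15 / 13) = -1053 / 92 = -11.45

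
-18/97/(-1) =18/97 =0.19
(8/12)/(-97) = -2/291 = -0.01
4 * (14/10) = 28/5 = 5.60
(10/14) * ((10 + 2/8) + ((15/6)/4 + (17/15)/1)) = 1441/168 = 8.58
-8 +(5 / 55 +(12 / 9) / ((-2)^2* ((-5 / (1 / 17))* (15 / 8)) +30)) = -317203 / 40095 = -7.91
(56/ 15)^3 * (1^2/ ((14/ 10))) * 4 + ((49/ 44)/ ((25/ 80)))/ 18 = 1105342/ 7425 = 148.87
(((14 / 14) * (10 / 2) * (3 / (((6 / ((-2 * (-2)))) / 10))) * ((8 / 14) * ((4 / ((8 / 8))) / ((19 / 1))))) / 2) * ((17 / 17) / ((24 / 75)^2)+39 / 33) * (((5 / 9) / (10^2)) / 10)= 367 / 10032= 0.04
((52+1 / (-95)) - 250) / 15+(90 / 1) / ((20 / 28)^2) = 232559 / 1425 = 163.20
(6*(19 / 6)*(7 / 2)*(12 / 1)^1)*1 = 798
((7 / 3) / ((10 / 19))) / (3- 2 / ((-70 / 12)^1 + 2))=3059 / 2430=1.26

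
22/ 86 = 11/ 43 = 0.26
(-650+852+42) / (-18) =-122 / 9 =-13.56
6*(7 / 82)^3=1029 / 275684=0.00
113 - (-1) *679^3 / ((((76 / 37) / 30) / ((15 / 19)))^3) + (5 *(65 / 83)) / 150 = 479899676052.47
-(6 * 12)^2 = -5184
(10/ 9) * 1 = 10/ 9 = 1.11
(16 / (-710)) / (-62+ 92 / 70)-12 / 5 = -2.40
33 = 33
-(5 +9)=-14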